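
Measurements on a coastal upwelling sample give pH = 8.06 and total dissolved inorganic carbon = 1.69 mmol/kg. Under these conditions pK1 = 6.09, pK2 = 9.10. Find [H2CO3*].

[CO2*] = 16.4 μmol/kg

α₀ = 1 / (1 + K1/[H⁺] + K1K2/[H⁺]²) = 1 / (1 + 10^+1.97 + 10^+0.93)
   = 1 / (1 + 93.325 + 8.5114) = 1/102.84 = 0.009724
[CO2*] = α₀ × DIC = 0.009724 × 1.69 = 0.0164 mmol/kg = 16.4 μmol/kg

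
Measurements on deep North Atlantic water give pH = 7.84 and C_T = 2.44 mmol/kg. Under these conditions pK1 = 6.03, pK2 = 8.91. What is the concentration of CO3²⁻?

α₂ = 1 / (1 + [H⁺]/K2 + [H⁺]²/(K1K2)) = 1 / (1 + 10^+1.07 + 10^-0.74)
   = 1 / (1 + 11.749 + 0.18197) = 1/12.931 = 0.07733
[CO3²⁻] = α₂ × DIC = 0.07733 × 2.44 = 0.189 mmol/kg

[CO3²⁻] = 0.189 mmol/kg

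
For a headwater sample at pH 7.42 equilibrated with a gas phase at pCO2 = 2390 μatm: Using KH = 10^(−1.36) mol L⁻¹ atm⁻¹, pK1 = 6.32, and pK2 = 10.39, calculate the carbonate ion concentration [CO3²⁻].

[CO2*] = KH · pCO2 = 10^(−1.36) × 2390×10^-6 = 1.043×10^-4 mol/L
α₀ = 1/(1 + K1/[H⁺] + K1K2/[H⁺]²) = 1/(1 + 10^+1.10 + 10^-1.87) = 0.07351
DIC = [CO2*]/α₀ = 1.043×10^-4 / 0.07351 = 1.419 mmol/L
[CO3²⁻] = α₂·DIC; α₂ = 0.0009917, so [CO3²⁻] = 0.0009917 × 1.419 = 0.00141 mmol/L = 1.41 μmol/L

[CO3²⁻] = 1.41 μmol/L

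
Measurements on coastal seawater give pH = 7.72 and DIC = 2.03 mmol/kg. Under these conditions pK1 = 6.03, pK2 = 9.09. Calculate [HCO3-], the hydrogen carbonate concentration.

α₁ = 1 / (1 + [H⁺]/K1 + K2/[H⁺]) = 1 / (1 + 10^-1.69 + 10^-1.37)
   = 1 / (1 + 0.020417 + 0.042658) = 1/1.0631 = 0.9407
[HCO3⁻] = α₁ × DIC = 0.9407 × 2.03 = 1.91 mmol/kg

[HCO3⁻] = 1.91 mmol/kg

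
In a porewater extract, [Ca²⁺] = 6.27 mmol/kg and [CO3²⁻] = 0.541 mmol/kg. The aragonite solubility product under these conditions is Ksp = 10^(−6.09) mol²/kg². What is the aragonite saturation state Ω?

Ksp = 10^(−6.09) = 8.128×10^-7
Ω = [Ca²⁺][CO3²⁻]/Ksp = (6.27×10^-3)(0.541×10^-3) / 8.128×10^-7 = 4.17

Ω = 4.17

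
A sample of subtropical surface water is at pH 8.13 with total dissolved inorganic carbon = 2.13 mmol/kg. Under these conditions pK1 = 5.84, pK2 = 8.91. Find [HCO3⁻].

α₁ = 1 / (1 + [H⁺]/K1 + K2/[H⁺]) = 1 / (1 + 10^-2.29 + 10^-0.78)
   = 1 / (1 + 0.0051286 + 0.16596) = 1/1.1711 = 0.8539
[HCO3⁻] = α₁ × DIC = 0.8539 × 2.13 = 1.82 mmol/kg

[HCO3⁻] = 1.82 mmol/kg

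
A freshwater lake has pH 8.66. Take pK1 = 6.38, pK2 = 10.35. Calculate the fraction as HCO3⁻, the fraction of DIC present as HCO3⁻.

α₁ = 0.975

α₁ = 1 / (1 + [H⁺]/K1 + K2/[H⁺]) = 1 / (1 + 10^-2.28 + 10^-1.69)
   = 1 / (1 + 0.0052481 + 0.020417) = 1/1.0257 = 0.9750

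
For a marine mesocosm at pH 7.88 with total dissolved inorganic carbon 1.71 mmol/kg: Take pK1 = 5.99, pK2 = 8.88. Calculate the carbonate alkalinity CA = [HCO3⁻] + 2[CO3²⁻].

CA = [HCO3⁻] + 2[CO3²⁻] = (α₁ + 2α₂)·DIC
At pH 7.88: [H⁺]/K1 = 10^-1.89 = 0.012882, K2/[H⁺] = 10^-1.00 = 0.10000
α₁ = 1/(1 + 0.012882 + 0.10000) = 1/1.1129 = 0.8986; α₂ = α₁·K2/[H⁺] = 0.08986
α₁ + 2α₂ = 1.0783
CA = 1.0783 × 1.71 = 1.84 mmol/kg

CA = 1.84 mmol/kg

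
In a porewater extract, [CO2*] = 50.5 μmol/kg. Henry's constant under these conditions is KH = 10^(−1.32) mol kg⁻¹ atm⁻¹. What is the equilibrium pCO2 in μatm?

pCO2 = 1060 μatm

KH = 10^(−1.32) = 4.786×10^-2 mol kg⁻¹ atm⁻¹
pCO2 = [CO2*]/KH = 50.5×10^-6 / 4.786×10^-2 = 1.06×10^-3 atm = 1060 μatm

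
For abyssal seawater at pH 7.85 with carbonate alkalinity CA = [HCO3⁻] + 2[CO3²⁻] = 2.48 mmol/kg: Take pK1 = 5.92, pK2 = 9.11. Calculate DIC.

DIC = 2.38 mmol/kg

CA = [HCO3⁻] + 2[CO3²⁻] = (α₁ + 2α₂)·DIC
At pH 7.85: [H⁺]/K1 = 10^-1.93 = 0.011749, K2/[H⁺] = 10^-1.26 = 0.054954
α₁ = 1/(1 + 0.011749 + 0.054954) = 1/1.0667 = 0.9375; α₂ = α₁·K2/[H⁺] = 0.05152
α₁ + 2α₂ = 1.0405
DIC = CA / (α₁ + 2α₂) = 2.48 / 1.0405 = 2.38 mmol/kg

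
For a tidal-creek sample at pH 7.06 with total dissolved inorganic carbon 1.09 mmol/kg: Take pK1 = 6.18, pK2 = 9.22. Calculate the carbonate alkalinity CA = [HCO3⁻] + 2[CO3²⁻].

CA = [HCO3⁻] + 2[CO3²⁻] = (α₁ + 2α₂)·DIC
At pH 7.06: [H⁺]/K1 = 10^-0.88 = 0.13183, K2/[H⁺] = 10^-2.16 = 0.0069183
α₁ = 1/(1 + 0.13183 + 0.0069183) = 1/1.1387 = 0.8782; α₂ = α₁·K2/[H⁺] = 0.006075
α₁ + 2α₂ = 0.8903
CA = 0.8903 × 1.09 = 0.970 mmol/kg

CA = 0.970 mmol/kg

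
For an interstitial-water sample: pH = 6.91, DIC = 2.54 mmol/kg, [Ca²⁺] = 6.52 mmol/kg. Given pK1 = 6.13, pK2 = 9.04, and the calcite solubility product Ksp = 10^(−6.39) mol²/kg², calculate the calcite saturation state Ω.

α₂ = 1 / (1 + [H⁺]/K2 + [H⁺]²/(K1K2)) = 1 / (1 + 10^+2.13 + 10^+1.35)
   = 1 / (1 + 134.90 + 22.387) = 1/158.28 = 0.006318
[CO3²⁻] = α₂ × DIC = 0.006318 × 2.54 = 0.01605 mmol/kg = 16.05 μmol/kg
Ksp = 10^(−6.39) = 4.074×10^-7
Ω = [Ca²⁺][CO3²⁻]/Ksp = (6.52×10^-3)(1.605×10^-5) / 4.074×10^-7 = 0.257

Ω = 0.257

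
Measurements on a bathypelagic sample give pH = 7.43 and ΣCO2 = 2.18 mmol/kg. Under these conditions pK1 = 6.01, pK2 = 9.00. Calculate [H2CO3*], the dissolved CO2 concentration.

α₀ = 1 / (1 + K1/[H⁺] + K1K2/[H⁺]²) = 1 / (1 + 10^+1.42 + 10^-0.15)
   = 1 / (1 + 26.303 + 0.70795) = 1/28.011 = 0.03570
[CO2*] = α₀ × DIC = 0.03570 × 2.18 = 0.0778 mmol/kg

[CO2*] = 0.0778 mmol/kg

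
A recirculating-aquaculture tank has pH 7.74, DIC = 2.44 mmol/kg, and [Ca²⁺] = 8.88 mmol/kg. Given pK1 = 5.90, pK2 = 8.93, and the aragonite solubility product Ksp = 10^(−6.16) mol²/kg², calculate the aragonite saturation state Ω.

α₂ = 1 / (1 + [H⁺]/K2 + [H⁺]²/(K1K2)) = 1 / (1 + 10^+1.19 + 10^-0.65)
   = 1 / (1 + 15.488 + 0.22387) = 1/16.712 = 0.05984
[CO3²⁻] = α₂ × DIC = 0.05984 × 2.44 = 0.1460 mmol/kg
Ksp = 10^(−6.16) = 6.918×10^-7
Ω = [Ca²⁺][CO3²⁻]/Ksp = (8.88×10^-3)(1.460×10^-4) / 6.918×10^-7 = 1.87

Ω = 1.87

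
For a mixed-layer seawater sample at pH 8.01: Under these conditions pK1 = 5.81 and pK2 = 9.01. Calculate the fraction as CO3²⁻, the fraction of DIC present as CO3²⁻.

α₂ = 0.0904

α₂ = 1 / (1 + [H⁺]/K2 + [H⁺]²/(K1K2)) = 1 / (1 + 10^+1.00 + 10^-1.20)
   = 1 / (1 + 10.000 + 0.063096) = 1/11.063 = 0.09039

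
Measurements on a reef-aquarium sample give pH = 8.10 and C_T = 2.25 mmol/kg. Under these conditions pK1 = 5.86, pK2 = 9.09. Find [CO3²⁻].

α₂ = 1 / (1 + [H⁺]/K2 + [H⁺]²/(K1K2)) = 1 / (1 + 10^+0.99 + 10^-1.25)
   = 1 / (1 + 9.7724 + 0.056234) = 1/10.829 = 0.09235
[CO3²⁻] = α₂ × DIC = 0.09235 × 2.25 = 0.208 mmol/kg

[CO3²⁻] = 0.208 mmol/kg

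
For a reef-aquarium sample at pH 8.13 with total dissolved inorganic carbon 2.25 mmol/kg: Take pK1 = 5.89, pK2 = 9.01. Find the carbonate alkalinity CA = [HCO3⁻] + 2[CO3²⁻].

CA = 2.50 mmol/kg

CA = [HCO3⁻] + 2[CO3²⁻] = (α₁ + 2α₂)·DIC
At pH 8.13: [H⁺]/K1 = 10^-2.24 = 0.0057544, K2/[H⁺] = 10^-0.88 = 0.13183
α₁ = 1/(1 + 0.0057544 + 0.13183) = 1/1.1376 = 0.8791; α₂ = α₁·K2/[H⁺] = 0.1159
α₁ + 2α₂ = 1.1108
CA = 1.1108 × 2.25 = 2.50 mmol/kg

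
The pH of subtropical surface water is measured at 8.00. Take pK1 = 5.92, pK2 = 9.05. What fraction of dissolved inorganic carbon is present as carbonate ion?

α₂ = 0.0812

α₂ = 1 / (1 + [H⁺]/K2 + [H⁺]²/(K1K2)) = 1 / (1 + 10^+1.05 + 10^-1.03)
   = 1 / (1 + 11.220 + 0.093325) = 1/12.314 = 0.08121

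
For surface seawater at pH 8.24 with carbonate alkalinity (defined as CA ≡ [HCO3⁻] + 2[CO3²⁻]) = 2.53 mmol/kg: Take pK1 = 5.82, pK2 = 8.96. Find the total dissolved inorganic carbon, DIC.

DIC = 2.19 mmol/kg

CA = [HCO3⁻] + 2[CO3²⁻] = (α₁ + 2α₂)·DIC
At pH 8.24: [H⁺]/K1 = 10^-2.42 = 0.0038019, K2/[H⁺] = 10^-0.72 = 0.19055
α₁ = 1/(1 + 0.0038019 + 0.19055) = 1/1.1943 = 0.8373; α₂ = α₁·K2/[H⁺] = 0.1595
α₁ + 2α₂ = 1.1564
DIC = CA / (α₁ + 2α₂) = 2.53 / 1.1564 = 2.19 mmol/kg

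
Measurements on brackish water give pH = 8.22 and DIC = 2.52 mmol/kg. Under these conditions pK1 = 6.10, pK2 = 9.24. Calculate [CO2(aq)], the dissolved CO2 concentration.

[CO2*] = 17.3 μmol/kg

α₀ = 1 / (1 + K1/[H⁺] + K1K2/[H⁺]²) = 1 / (1 + 10^+2.12 + 10^+1.10)
   = 1 / (1 + 131.83 + 12.589) = 1/145.41 = 0.006877
[CO2*] = α₀ × DIC = 0.006877 × 2.52 = 0.0173 mmol/kg = 17.3 μmol/kg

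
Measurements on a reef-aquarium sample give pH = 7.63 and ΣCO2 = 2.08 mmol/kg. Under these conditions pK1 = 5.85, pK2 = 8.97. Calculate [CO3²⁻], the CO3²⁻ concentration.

[CO3²⁻] = 0.0895 mmol/kg

α₂ = 1 / (1 + [H⁺]/K2 + [H⁺]²/(K1K2)) = 1 / (1 + 10^+1.34 + 10^-0.44)
   = 1 / (1 + 21.878 + 0.36308) = 1/23.241 = 0.04303
[CO3²⁻] = α₂ × DIC = 0.04303 × 2.08 = 0.0895 mmol/kg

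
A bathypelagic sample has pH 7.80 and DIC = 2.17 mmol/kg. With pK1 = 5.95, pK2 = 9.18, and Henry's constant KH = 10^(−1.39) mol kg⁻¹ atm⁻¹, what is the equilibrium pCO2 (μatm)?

α₀ = 1 / (1 + K1/[H⁺] + K1K2/[H⁺]²) = 1 / (1 + 10^+1.85 + 10^+0.47)
   = 1 / (1 + 70.795 + 2.9512) = 1/74.746 = 0.01338
[CO2*] = α₀ × DIC = 0.01338 × 2.17 = 0.02903 mmol/kg
pCO2 = [CO2*]/KH = 2.903×10^-5 / 4.074×10^-2 = 713 μatm

pCO2 = 713 μatm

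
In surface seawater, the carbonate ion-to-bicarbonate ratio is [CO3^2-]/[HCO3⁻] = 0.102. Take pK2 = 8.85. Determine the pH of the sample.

pH = 7.86

From K2 = [H⁺][CO3^2-]/[HCO3⁻]:  pH = pK2 + log₁₀([CO3^2-]/[HCO3⁻])
log₁₀(0.102) = -0.991
pH = 8.85 + (-0.991) = 7.86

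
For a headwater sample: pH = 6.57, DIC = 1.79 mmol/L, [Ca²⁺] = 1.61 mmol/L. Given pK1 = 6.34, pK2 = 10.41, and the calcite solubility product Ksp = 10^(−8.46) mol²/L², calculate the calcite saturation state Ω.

Ω = 0.0756

α₂ = 1 / (1 + [H⁺]/K2 + [H⁺]²/(K1K2)) = 1 / (1 + 10^+3.84 + 10^+3.61)
   = 1 / (1 + 6918.3 + 4073.8) = 1/1.0993×10^4 = 9.097×10^-5
[CO3²⁻] = α₂ × DIC = 9.097×10^-5 × 1.79 = 0.0001628 mmol/L = 0.1628 μmol/L
Ksp = 10^(−8.46) = 3.467×10^-9
Ω = [Ca²⁺][CO3²⁻]/Ksp = (1.61×10^-3)(1.628×10^-7) / 3.467×10^-9 = 0.0756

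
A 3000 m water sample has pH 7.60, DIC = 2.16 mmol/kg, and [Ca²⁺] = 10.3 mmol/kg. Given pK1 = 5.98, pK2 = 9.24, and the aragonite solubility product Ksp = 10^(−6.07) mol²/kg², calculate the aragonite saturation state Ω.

Ω = 0.572

α₂ = 1 / (1 + [H⁺]/K2 + [H⁺]²/(K1K2)) = 1 / (1 + 10^+1.64 + 10^+0.02)
   = 1 / (1 + 43.652 + 1.0471) = 1/45.699 = 0.02188
[CO3²⁻] = α₂ × DIC = 0.02188 × 2.16 = 0.04727 mmol/kg
Ksp = 10^(−6.07) = 8.511×10^-7
Ω = [Ca²⁺][CO3²⁻]/Ksp = (10.3×10^-3)(4.727×10^-5) / 8.511×10^-7 = 0.572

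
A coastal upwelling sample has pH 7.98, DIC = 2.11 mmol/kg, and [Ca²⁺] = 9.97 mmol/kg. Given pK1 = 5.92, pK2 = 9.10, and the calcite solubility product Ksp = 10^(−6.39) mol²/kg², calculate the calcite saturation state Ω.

α₂ = 1 / (1 + [H⁺]/K2 + [H⁺]²/(K1K2)) = 1 / (1 + 10^+1.12 + 10^-0.94)
   = 1 / (1 + 13.183 + 0.11482) = 1/14.297 = 0.06994
[CO3²⁻] = α₂ × DIC = 0.06994 × 2.11 = 0.1476 mmol/kg
Ksp = 10^(−6.39) = 4.074×10^-7
Ω = [Ca²⁺][CO3²⁻]/Ksp = (9.97×10^-3)(1.476×10^-4) / 4.074×10^-7 = 3.61

Ω = 3.61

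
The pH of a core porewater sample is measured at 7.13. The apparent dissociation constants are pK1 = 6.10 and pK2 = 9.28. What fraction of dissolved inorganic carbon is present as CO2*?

α₀ = 0.0848

α₀ = 1 / (1 + K1/[H⁺] + K1K2/[H⁺]²) = 1 / (1 + 10^+1.03 + 10^-1.12)
   = 1 / (1 + 10.715 + 0.075858) = 1/11.791 = 0.08481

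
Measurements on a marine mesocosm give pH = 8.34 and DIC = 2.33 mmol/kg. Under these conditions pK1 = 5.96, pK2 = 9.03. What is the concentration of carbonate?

[CO3²⁻] = 0.394 mmol/kg

α₂ = 1 / (1 + [H⁺]/K2 + [H⁺]²/(K1K2)) = 1 / (1 + 10^+0.69 + 10^-1.69)
   = 1 / (1 + 4.8978 + 0.020417) = 1/5.9182 = 0.1690
[CO3²⁻] = α₂ × DIC = 0.1690 × 2.33 = 0.394 mmol/kg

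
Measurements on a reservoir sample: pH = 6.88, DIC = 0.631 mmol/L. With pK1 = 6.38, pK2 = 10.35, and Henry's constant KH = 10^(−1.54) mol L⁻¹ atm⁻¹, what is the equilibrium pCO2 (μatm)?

pCO2 = 5260 μatm

α₀ = 1 / (1 + K1/[H⁺] + K1K2/[H⁺]²) = 1 / (1 + 10^+0.50 + 10^-2.97)
   = 1 / (1 + 3.1623 + 0.0010715) = 1/4.1633 = 0.2402
[CO2*] = α₀ × DIC = 0.2402 × 0.631 = 0.1516 mmol/L
pCO2 = [CO2*]/KH = 1.516×10^-4 / 2.884×10^-2 = 5260 μatm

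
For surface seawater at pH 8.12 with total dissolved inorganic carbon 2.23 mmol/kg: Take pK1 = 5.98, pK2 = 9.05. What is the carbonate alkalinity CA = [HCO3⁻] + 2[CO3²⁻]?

CA = [HCO3⁻] + 2[CO3²⁻] = (α₁ + 2α₂)·DIC
At pH 8.12: [H⁺]/K1 = 10^-2.14 = 0.0072444, K2/[H⁺] = 10^-0.93 = 0.11749
α₁ = 1/(1 + 0.0072444 + 0.11749) = 1/1.1247 = 0.8891; α₂ = α₁·K2/[H⁺] = 0.1045
α₁ + 2α₂ = 1.0980
CA = 1.0980 × 2.23 = 2.45 mmol/kg

CA = 2.45 mmol/kg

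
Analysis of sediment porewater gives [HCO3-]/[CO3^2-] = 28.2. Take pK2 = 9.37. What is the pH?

pH = 7.92

From K2 = [H⁺][CO3^2-]/[HCO3-]:  pH = pK2 − log₁₀([HCO3-]/[CO3^2-])
log₁₀(28.2) = +1.450
pH = 9.37 − (+1.450) = 7.92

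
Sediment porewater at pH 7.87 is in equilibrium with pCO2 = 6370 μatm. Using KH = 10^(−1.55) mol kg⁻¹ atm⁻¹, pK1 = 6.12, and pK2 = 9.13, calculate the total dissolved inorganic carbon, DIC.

DIC = 10.8 mmol/kg

[CO2*] = KH · pCO2 = 10^(−1.55) × 6370×10^-6 = 1.795×10^-4 mol/kg
α₀ = 1/(1 + K1/[H⁺] + K1K2/[H⁺]²) = 1/(1 + 10^+1.75 + 10^+0.49) = 0.01658
DIC = [CO2*]/α₀ = 1.795×10^-4 / 0.01658 = 10.8 mmol/kg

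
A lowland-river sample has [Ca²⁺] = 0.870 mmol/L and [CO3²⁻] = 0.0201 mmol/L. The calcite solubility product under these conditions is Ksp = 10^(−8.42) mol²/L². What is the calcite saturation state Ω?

Ksp = 10^(−8.42) = 3.802×10^-9
Ω = [Ca²⁺][CO3²⁻]/Ksp = (0.870×10^-3)(0.0201×10^-3) / 3.802×10^-9 = 4.60

Ω = 4.60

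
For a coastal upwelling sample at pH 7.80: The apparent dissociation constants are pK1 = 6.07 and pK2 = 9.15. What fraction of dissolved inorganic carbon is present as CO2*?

α₀ = 1 / (1 + K1/[H⁺] + K1K2/[H⁺]²) = 1 / (1 + 10^+1.73 + 10^+0.38)
   = 1 / (1 + 53.703 + 2.3988) = 1/57.102 = 0.01751

α₀ = 0.0175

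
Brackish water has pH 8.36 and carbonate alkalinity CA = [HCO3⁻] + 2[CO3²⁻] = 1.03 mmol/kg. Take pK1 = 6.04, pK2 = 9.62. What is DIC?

DIC = 0.983 mmol/kg

CA = [HCO3⁻] + 2[CO3²⁻] = (α₁ + 2α₂)·DIC
At pH 8.36: [H⁺]/K1 = 10^-2.32 = 0.0047863, K2/[H⁺] = 10^-1.26 = 0.054954
α₁ = 1/(1 + 0.0047863 + 0.054954) = 1/1.0597 = 0.9436; α₂ = α₁·K2/[H⁺] = 0.05186
α₁ + 2α₂ = 1.0473
DIC = CA / (α₁ + 2α₂) = 1.03 / 1.0473 = 0.983 mmol/kg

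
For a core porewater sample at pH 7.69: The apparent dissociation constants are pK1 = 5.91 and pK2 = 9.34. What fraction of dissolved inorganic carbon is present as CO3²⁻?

α₂ = 1 / (1 + [H⁺]/K2 + [H⁺]²/(K1K2)) = 1 / (1 + 10^+1.65 + 10^-0.13)
   = 1 / (1 + 44.668 + 0.74131) = 1/46.410 = 0.02155

α₂ = 0.0215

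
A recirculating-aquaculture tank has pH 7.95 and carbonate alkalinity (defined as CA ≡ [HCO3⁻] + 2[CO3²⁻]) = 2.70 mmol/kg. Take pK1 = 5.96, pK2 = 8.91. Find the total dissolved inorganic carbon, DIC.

DIC = 2.48 mmol/kg

CA = [HCO3⁻] + 2[CO3²⁻] = (α₁ + 2α₂)·DIC
At pH 7.95: [H⁺]/K1 = 10^-1.99 = 0.010233, K2/[H⁺] = 10^-0.96 = 0.10965
α₁ = 1/(1 + 0.010233 + 0.10965) = 1/1.1199 = 0.8930; α₂ = α₁·K2/[H⁺] = 0.09791
α₁ + 2α₂ = 1.0888
DIC = CA / (α₁ + 2α₂) = 2.70 / 1.0888 = 2.48 mmol/kg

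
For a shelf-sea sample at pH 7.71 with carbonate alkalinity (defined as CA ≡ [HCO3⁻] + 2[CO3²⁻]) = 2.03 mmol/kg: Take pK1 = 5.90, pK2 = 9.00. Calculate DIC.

DIC = 1.96 mmol/kg

CA = [HCO3⁻] + 2[CO3²⁻] = (α₁ + 2α₂)·DIC
At pH 7.71: [H⁺]/K1 = 10^-1.81 = 0.015488, K2/[H⁺] = 10^-1.29 = 0.051286
α₁ = 1/(1 + 0.015488 + 0.051286) = 1/1.0668 = 0.9374; α₂ = α₁·K2/[H⁺] = 0.04808
α₁ + 2α₂ = 1.0336
DIC = CA / (α₁ + 2α₂) = 2.03 / 1.0336 = 1.96 mmol/kg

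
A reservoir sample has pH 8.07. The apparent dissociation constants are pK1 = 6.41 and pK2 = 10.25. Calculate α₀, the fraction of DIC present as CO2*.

α₀ = 0.0213

α₀ = 1 / (1 + K1/[H⁺] + K1K2/[H⁺]²) = 1 / (1 + 10^+1.66 + 10^-0.52)
   = 1 / (1 + 45.709 + 0.30200) = 1/47.011 = 0.02127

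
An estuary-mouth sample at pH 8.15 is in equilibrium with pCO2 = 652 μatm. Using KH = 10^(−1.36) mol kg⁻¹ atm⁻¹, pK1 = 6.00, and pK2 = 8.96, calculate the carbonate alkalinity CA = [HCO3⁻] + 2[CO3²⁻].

CA = 5.27 mmol/kg

[CO2*] = KH · pCO2 = 10^(−1.36) × 652×10^-6 = 2.846×10^-5 mol/kg
α₀ = 1/(1 + K1/[H⁺] + K1K2/[H⁺]²) = 1/(1 + 10^+2.15 + 10^+1.34) = 0.006093
DIC = [CO2*]/α₀ = 2.846×10^-5 / 0.006093 = 4.671 mmol/kg
CA = (α₁ + 2α₂)·DIC = (0.8606 + 2×0.1333) × 4.671 = 5.27 mmol/kg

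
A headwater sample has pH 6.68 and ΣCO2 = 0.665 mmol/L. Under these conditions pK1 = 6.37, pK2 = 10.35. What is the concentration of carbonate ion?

α₂ = 1 / (1 + [H⁺]/K2 + [H⁺]²/(K1K2)) = 1 / (1 + 10^+3.67 + 10^+3.36)
   = 1 / (1 + 4677.4 + 2290.9) = 1/6969.2 = 0.0001435
[CO3²⁻] = α₂ × DIC = 0.0001435 × 0.665 = 9.54×10^-5 mmol/L = 0.0954 μmol/L

[CO3²⁻] = 0.0954 μmol/L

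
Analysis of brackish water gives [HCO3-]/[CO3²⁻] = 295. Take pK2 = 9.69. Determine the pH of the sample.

From K2 = [H⁺][CO3²⁻]/[HCO3-]:  pH = pK2 − log₁₀([HCO3-]/[CO3²⁻])
log₁₀(295) = +2.470
pH = 9.69 − (+2.470) = 7.22

pH = 7.22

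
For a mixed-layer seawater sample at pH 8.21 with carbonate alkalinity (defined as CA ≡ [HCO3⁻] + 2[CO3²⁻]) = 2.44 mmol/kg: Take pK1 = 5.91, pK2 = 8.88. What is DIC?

CA = [HCO3⁻] + 2[CO3²⁻] = (α₁ + 2α₂)·DIC
At pH 8.21: [H⁺]/K1 = 10^-2.30 = 0.0050119, K2/[H⁺] = 10^-0.67 = 0.21380
α₁ = 1/(1 + 0.0050119 + 0.21380) = 1/1.2188 = 0.8205; α₂ = α₁·K2/[H⁺] = 0.1754
α₁ + 2α₂ = 1.1713
DIC = CA / (α₁ + 2α₂) = 2.44 / 1.1713 = 2.08 mmol/kg

DIC = 2.08 mmol/kg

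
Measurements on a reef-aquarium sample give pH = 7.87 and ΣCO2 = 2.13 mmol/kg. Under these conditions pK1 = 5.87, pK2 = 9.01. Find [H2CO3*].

α₀ = 1 / (1 + K1/[H⁺] + K1K2/[H⁺]²) = 1 / (1 + 10^+2.00 + 10^+0.86)
   = 1 / (1 + 100.00 + 7.2444) = 1/108.24 = 0.009238
[CO2*] = α₀ × DIC = 0.009238 × 2.13 = 0.0197 mmol/kg = 19.7 μmol/kg

[CO2*] = 19.7 μmol/kg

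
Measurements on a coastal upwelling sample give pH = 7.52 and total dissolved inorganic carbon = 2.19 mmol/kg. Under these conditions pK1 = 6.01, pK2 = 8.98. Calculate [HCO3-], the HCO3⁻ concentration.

[HCO3⁻] = 2.06 mmol/kg

α₁ = 1 / (1 + [H⁺]/K1 + K2/[H⁺]) = 1 / (1 + 10^-1.51 + 10^-1.46)
   = 1 / (1 + 0.030903 + 0.034674) = 1/1.0656 = 0.9385
[HCO3⁻] = α₁ × DIC = 0.9385 × 2.19 = 2.06 mmol/kg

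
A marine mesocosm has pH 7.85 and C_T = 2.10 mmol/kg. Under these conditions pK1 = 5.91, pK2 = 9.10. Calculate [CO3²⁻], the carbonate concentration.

α₂ = 1 / (1 + [H⁺]/K2 + [H⁺]²/(K1K2)) = 1 / (1 + 10^+1.25 + 10^-0.69)
   = 1 / (1 + 17.783 + 0.20417) = 1/18.987 = 0.05267
[CO3²⁻] = α₂ × DIC = 0.05267 × 2.10 = 0.111 mmol/kg

[CO3²⁻] = 0.111 mmol/kg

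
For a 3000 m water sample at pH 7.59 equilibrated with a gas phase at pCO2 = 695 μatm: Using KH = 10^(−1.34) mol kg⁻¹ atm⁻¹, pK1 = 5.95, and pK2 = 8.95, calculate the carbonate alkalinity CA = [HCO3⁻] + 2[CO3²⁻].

[CO2*] = KH · pCO2 = 10^(−1.34) × 695×10^-6 = 3.177×10^-5 mol/kg
α₀ = 1/(1 + K1/[H⁺] + K1K2/[H⁺]²) = 1/(1 + 10^+1.64 + 10^+0.28) = 0.02148
DIC = [CO2*]/α₀ = 3.177×10^-5 / 0.02148 = 1.479 mmol/kg
CA = (α₁ + 2α₂)·DIC = (0.9376 + 2×0.04093) × 1.479 = 1.51 mmol/kg

CA = 1.51 mmol/kg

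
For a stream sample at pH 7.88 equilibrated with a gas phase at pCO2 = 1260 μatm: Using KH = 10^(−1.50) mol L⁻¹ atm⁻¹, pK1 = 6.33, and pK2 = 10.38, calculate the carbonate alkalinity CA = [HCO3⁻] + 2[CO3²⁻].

[CO2*] = KH · pCO2 = 10^(−1.50) × 1260×10^-6 = 3.984×10^-5 mol/L
α₀ = 1/(1 + K1/[H⁺] + K1K2/[H⁺]²) = 1/(1 + 10^+1.55 + 10^-0.95) = 0.02733
DIC = [CO2*]/α₀ = 3.984×10^-5 / 0.02733 = 1.458 mmol/L
CA = (α₁ + 2α₂)·DIC = (0.9696 + 2×0.003066) × 1.458 = 1.42 mmol/L

CA = 1.42 mmol/L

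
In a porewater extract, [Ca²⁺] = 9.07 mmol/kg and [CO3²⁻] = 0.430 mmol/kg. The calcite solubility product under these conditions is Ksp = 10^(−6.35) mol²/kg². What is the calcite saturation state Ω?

Ω = 8.73

Ksp = 10^(−6.35) = 4.467×10^-7
Ω = [Ca²⁺][CO3²⁻]/Ksp = (9.07×10^-3)(0.430×10^-3) / 4.467×10^-7 = 8.73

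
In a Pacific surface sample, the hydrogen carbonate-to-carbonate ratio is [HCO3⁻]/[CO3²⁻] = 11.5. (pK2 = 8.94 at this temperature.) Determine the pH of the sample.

pH = 7.88

From K2 = [H⁺][CO3²⁻]/[HCO3⁻]:  pH = pK2 − log₁₀([HCO3⁻]/[CO3²⁻])
log₁₀(11.5) = +1.061
pH = 8.94 − (+1.061) = 7.88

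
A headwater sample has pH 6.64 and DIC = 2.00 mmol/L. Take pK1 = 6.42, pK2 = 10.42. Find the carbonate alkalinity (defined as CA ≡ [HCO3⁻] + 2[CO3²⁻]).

CA = [HCO3⁻] + 2[CO3²⁻] = (α₁ + 2α₂)·DIC
At pH 6.64: [H⁺]/K1 = 10^-0.22 = 0.60256, K2/[H⁺] = 10^-3.78 = 0.00016596
α₁ = 1/(1 + 0.60256 + 0.00016596) = 1/1.6027 = 0.6239; α₂ = α₁·K2/[H⁺] = 0.0001035
α₁ + 2α₂ = 0.6241
CA = 0.6241 × 2.00 = 1.25 mmol/L

CA = 1.25 mmol/L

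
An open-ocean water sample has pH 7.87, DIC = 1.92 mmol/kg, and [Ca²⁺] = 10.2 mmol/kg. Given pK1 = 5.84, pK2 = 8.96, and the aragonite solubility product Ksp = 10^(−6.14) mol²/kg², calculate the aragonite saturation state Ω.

Ω = 2.01

α₂ = 1 / (1 + [H⁺]/K2 + [H⁺]²/(K1K2)) = 1 / (1 + 10^+1.09 + 10^-0.94)
   = 1 / (1 + 12.303 + 0.11482) = 1/13.418 = 0.07453
[CO3²⁻] = α₂ × DIC = 0.07453 × 1.92 = 0.1431 mmol/kg
Ksp = 10^(−6.14) = 7.244×10^-7
Ω = [Ca²⁺][CO3²⁻]/Ksp = (10.2×10^-3)(1.431×10^-4) / 7.244×10^-7 = 2.01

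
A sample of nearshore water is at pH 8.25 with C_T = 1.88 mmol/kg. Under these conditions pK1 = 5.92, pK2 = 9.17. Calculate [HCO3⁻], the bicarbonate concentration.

[HCO3⁻] = 1.67 mmol/kg

α₁ = 1 / (1 + [H⁺]/K1 + K2/[H⁺]) = 1 / (1 + 10^-2.33 + 10^-0.92)
   = 1 / (1 + 0.0046774 + 0.12023) = 1/1.1249 = 0.8890
[HCO3⁻] = α₁ × DIC = 0.8890 × 1.88 = 1.67 mmol/kg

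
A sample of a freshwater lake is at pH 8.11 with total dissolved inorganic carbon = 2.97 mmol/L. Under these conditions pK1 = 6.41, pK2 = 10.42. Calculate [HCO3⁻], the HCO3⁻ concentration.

α₁ = 1 / (1 + [H⁺]/K1 + K2/[H⁺]) = 1 / (1 + 10^-1.70 + 10^-2.31)
   = 1 / (1 + 0.019953 + 0.0048978) = 1/1.0249 = 0.9758
[HCO3⁻] = α₁ × DIC = 0.9758 × 2.97 = 2.90 mmol/L

[HCO3⁻] = 2.90 mmol/L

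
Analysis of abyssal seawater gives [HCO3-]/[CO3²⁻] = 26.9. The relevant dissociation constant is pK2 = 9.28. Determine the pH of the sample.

pH = 7.85

From K2 = [H⁺][CO3²⁻]/[HCO3-]:  pH = pK2 − log₁₀([HCO3-]/[CO3²⁻])
log₁₀(26.9) = +1.430
pH = 9.28 − (+1.430) = 7.85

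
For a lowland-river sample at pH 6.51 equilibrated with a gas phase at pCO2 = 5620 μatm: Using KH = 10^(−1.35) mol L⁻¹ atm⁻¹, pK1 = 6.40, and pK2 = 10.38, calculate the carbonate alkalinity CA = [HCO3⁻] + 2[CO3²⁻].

[CO2*] = KH · pCO2 = 10^(−1.35) × 5620×10^-6 = 2.510×10^-4 mol/L
α₀ = 1/(1 + K1/[H⁺] + K1K2/[H⁺]²) = 1/(1 + 10^+0.11 + 10^-3.76) = 0.4370
DIC = [CO2*]/α₀ = 2.510×10^-4 / 0.4370 = 0.5745 mmol/L
CA = (α₁ + 2α₂)·DIC = (0.5629 + 2×7.594×10^-5) × 0.5745 = 0.323 mmol/L

CA = 0.323 mmol/L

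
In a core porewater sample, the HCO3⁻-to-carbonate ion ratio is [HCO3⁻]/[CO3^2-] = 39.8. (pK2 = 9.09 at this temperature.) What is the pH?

From K2 = [H⁺][CO3^2-]/[HCO3⁻]:  pH = pK2 − log₁₀([HCO3⁻]/[CO3^2-])
log₁₀(39.8) = +1.600
pH = 9.09 − (+1.600) = 7.49

pH = 7.49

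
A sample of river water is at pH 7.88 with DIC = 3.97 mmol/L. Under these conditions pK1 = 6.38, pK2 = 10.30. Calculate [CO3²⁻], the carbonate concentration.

α₂ = 1 / (1 + [H⁺]/K2 + [H⁺]²/(K1K2)) = 1 / (1 + 10^+2.42 + 10^+0.92)
   = 1 / (1 + 263.03 + 8.3176) = 1/272.34 = 0.003672
[CO3²⁻] = α₂ × DIC = 0.003672 × 3.97 = 0.0146 mmol/L = 14.6 μmol/L

[CO3²⁻] = 14.6 μmol/L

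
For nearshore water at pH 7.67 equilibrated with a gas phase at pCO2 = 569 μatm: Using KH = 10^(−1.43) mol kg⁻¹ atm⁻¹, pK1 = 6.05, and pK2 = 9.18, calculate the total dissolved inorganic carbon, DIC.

[CO2*] = KH · pCO2 = 10^(−1.43) × 569×10^-6 = 2.114×10^-5 mol/kg
α₀ = 1/(1 + K1/[H⁺] + K1K2/[H⁺]²) = 1/(1 + 10^+1.62 + 10^+0.11) = 0.02274
DIC = [CO2*]/α₀ = 2.114×10^-5 / 0.02274 = 0.930 mmol/kg

DIC = 0.930 mmol/kg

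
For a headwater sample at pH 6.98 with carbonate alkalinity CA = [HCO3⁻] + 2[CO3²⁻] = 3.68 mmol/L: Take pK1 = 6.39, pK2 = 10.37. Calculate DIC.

CA = [HCO3⁻] + 2[CO3²⁻] = (α₁ + 2α₂)·DIC
At pH 6.98: [H⁺]/K1 = 10^-0.59 = 0.25704, K2/[H⁺] = 10^-3.39 = 0.00040738
α₁ = 1/(1 + 0.25704 + 0.00040738) = 1/1.2574 = 0.7953; α₂ = α₁·K2/[H⁺] = 0.0003240
α₁ + 2α₂ = 0.7959
DIC = CA / (α₁ + 2α₂) = 3.68 / 0.7959 = 4.62 mmol/L

DIC = 4.62 mmol/L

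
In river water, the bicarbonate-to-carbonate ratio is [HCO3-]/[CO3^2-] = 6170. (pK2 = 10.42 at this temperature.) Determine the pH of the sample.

From K2 = [H⁺][CO3^2-]/[HCO3-]:  pH = pK2 − log₁₀([HCO3-]/[CO3^2-])
log₁₀(6170) = +3.790
pH = 10.42 − (+3.790) = 6.63

pH = 6.63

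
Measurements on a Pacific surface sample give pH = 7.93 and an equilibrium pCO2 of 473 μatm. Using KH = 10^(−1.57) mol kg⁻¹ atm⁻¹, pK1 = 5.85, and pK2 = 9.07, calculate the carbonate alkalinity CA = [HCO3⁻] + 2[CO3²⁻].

CA = 1.75 mmol/kg

[CO2*] = KH · pCO2 = 10^(−1.57) × 473×10^-6 = 1.273×10^-5 mol/kg
α₀ = 1/(1 + K1/[H⁺] + K1K2/[H⁺]²) = 1/(1 + 10^+2.08 + 10^+0.94) = 0.007696
DIC = [CO2*]/α₀ = 1.273×10^-5 / 0.007696 = 1.654 mmol/kg
CA = (α₁ + 2α₂)·DIC = (0.9253 + 2×0.06703) × 1.654 = 1.75 mmol/kg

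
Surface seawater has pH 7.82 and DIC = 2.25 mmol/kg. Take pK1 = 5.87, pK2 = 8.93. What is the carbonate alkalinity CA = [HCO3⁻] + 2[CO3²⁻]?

CA = [HCO3⁻] + 2[CO3²⁻] = (α₁ + 2α₂)·DIC
At pH 7.82: [H⁺]/K1 = 10^-1.95 = 0.011220, K2/[H⁺] = 10^-1.11 = 0.077625
α₁ = 1/(1 + 0.011220 + 0.077625) = 1/1.0888 = 0.9184; α₂ = α₁·K2/[H⁺] = 0.07129
α₁ + 2α₂ = 1.0610
CA = 1.0610 × 2.25 = 2.39 mmol/kg

CA = 2.39 mmol/kg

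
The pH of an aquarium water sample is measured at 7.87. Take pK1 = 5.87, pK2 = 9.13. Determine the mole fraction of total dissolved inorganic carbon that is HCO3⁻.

α₁ = 0.939

α₁ = 1 / (1 + [H⁺]/K1 + K2/[H⁺]) = 1 / (1 + 10^-2.00 + 10^-1.26)
   = 1 / (1 + 0.010000 + 0.054954) = 1/1.0650 = 0.9390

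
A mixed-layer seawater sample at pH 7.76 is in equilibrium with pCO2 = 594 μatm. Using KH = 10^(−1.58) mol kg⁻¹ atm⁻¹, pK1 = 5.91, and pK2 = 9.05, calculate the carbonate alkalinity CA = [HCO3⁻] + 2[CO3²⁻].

CA = 1.22 mmol/kg

[CO2*] = KH · pCO2 = 10^(−1.58) × 594×10^-6 = 1.562×10^-5 mol/kg
α₀ = 1/(1 + K1/[H⁺] + K1K2/[H⁺]²) = 1/(1 + 10^+1.85 + 10^+0.56) = 0.01326
DIC = [CO2*]/α₀ = 1.562×10^-5 / 0.01326 = 1.178 mmol/kg
CA = (α₁ + 2α₂)·DIC = (0.9386 + 2×0.04814) × 1.178 = 1.22 mmol/kg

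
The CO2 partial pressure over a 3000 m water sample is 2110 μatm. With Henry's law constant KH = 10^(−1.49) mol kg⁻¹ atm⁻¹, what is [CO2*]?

KH = 10^(−1.49) = 3.236×10^-2 mol kg⁻¹ atm⁻¹
[CO2*] = KH · pCO2 = 3.236×10^-2 × 2110×10^-6 atm = 6.83×10^-5 mol/kg

[CO2*] = 68.3 μmol/kg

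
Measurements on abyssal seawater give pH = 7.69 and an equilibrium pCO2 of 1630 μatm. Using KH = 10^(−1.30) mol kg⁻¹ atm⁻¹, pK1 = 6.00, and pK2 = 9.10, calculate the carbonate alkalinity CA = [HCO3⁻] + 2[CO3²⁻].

CA = 4.31 mmol/kg

[CO2*] = KH · pCO2 = 10^(−1.30) × 1630×10^-6 = 8.169×10^-5 mol/kg
α₀ = 1/(1 + K1/[H⁺] + K1K2/[H⁺]²) = 1/(1 + 10^+1.69 + 10^+0.28) = 0.01927
DIC = [CO2*]/α₀ = 8.169×10^-5 / 0.01927 = 4.239 mmol/kg
CA = (α₁ + 2α₂)·DIC = (0.9440 + 2×0.03673) × 4.239 = 4.31 mmol/kg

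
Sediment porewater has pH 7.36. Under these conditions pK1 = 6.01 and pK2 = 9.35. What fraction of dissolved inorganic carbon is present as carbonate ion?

α₂ = 0.00970

α₂ = 1 / (1 + [H⁺]/K2 + [H⁺]²/(K1K2)) = 1 / (1 + 10^+1.99 + 10^+0.64)
   = 1 / (1 + 97.724 + 4.3652) = 1/103.09 = 0.009700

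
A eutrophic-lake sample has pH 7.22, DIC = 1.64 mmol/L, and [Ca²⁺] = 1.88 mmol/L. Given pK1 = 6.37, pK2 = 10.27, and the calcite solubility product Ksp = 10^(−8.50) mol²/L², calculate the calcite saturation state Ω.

Ω = 0.761

α₂ = 1 / (1 + [H⁺]/K2 + [H⁺]²/(K1K2)) = 1 / (1 + 10^+3.05 + 10^+2.20)
   = 1 / (1 + 1122.0 + 158.49) = 1/1281.5 = 0.0007803
[CO3²⁻] = α₂ × DIC = 0.0007803 × 1.64 = 0.001280 mmol/L = 1.280 μmol/L
Ksp = 10^(−8.50) = 3.162×10^-9
Ω = [Ca²⁺][CO3²⁻]/Ksp = (1.88×10^-3)(1.280×10^-6) / 3.162×10^-9 = 0.761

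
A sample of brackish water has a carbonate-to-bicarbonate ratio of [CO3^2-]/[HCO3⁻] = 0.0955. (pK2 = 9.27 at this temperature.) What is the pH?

From K2 = [H⁺][CO3^2-]/[HCO3⁻]:  pH = pK2 + log₁₀([CO3^2-]/[HCO3⁻])
log₁₀(0.0955) = -1.020
pH = 9.27 + (-1.020) = 8.25

pH = 8.25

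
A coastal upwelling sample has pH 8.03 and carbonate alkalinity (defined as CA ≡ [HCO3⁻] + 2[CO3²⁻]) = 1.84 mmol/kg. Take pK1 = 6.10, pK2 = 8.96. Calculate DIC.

CA = [HCO3⁻] + 2[CO3²⁻] = (α₁ + 2α₂)·DIC
At pH 8.03: [H⁺]/K1 = 10^-1.93 = 0.011749, K2/[H⁺] = 10^-0.93 = 0.11749
α₁ = 1/(1 + 0.011749 + 0.11749) = 1/1.1292 = 0.8856; α₂ = α₁·K2/[H⁺] = 0.1040
α₁ + 2α₂ = 1.0936
DIC = CA / (α₁ + 2α₂) = 1.84 / 1.0936 = 1.68 mmol/kg

DIC = 1.68 mmol/kg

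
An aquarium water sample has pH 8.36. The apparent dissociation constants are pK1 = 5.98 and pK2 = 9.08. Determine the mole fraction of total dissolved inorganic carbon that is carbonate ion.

α₂ = 1 / (1 + [H⁺]/K2 + [H⁺]²/(K1K2)) = 1 / (1 + 10^+0.72 + 10^-1.66)
   = 1 / (1 + 5.2481 + 0.021878) = 1/6.2700 = 0.1595

α₂ = 0.159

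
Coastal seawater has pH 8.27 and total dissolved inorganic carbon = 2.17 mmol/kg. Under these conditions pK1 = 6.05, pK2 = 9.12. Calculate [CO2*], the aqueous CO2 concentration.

α₀ = 1 / (1 + K1/[H⁺] + K1K2/[H⁺]²) = 1 / (1 + 10^+2.22 + 10^+1.37)
   = 1 / (1 + 165.96 + 23.442) = 1/190.40 = 0.005252
[CO2*] = α₀ × DIC = 0.005252 × 2.17 = 0.0114 mmol/kg = 11.4 μmol/kg

[CO2*] = 11.4 μmol/kg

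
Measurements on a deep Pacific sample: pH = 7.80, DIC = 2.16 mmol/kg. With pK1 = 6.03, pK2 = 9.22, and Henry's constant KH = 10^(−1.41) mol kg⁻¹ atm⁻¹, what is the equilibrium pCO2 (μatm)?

α₀ = 1 / (1 + K1/[H⁺] + K1K2/[H⁺]²) = 1 / (1 + 10^+1.77 + 10^+0.35)
   = 1 / (1 + 58.884 + 2.2387) = 1/62.123 = 0.01610
[CO2*] = α₀ × DIC = 0.01610 × 2.16 = 0.03477 mmol/kg
pCO2 = [CO2*]/KH = 3.477×10^-5 / 3.890×10^-2 = 894 μatm

pCO2 = 894 μatm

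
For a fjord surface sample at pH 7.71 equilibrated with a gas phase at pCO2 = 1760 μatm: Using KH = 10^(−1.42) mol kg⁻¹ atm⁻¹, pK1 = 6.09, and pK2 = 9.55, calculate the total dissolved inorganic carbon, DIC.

DIC = 2.90 mmol/kg

[CO2*] = KH · pCO2 = 10^(−1.42) × 1760×10^-6 = 6.691×10^-5 mol/kg
α₀ = 1/(1 + K1/[H⁺] + K1K2/[H⁺]²) = 1/(1 + 10^+1.62 + 10^-0.22) = 0.02310
DIC = [CO2*]/α₀ = 6.691×10^-5 / 0.02310 = 2.90 mmol/kg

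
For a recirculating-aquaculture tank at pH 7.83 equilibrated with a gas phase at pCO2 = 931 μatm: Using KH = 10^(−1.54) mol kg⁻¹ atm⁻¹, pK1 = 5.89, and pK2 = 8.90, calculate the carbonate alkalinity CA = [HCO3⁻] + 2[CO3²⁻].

[CO2*] = KH · pCO2 = 10^(−1.54) × 931×10^-6 = 2.685×10^-5 mol/kg
α₀ = 1/(1 + K1/[H⁺] + K1K2/[H⁺]²) = 1/(1 + 10^+1.94 + 10^+0.87) = 0.01047
DIC = [CO2*]/α₀ = 2.685×10^-5 / 0.01047 = 2.564 mmol/kg
CA = (α₁ + 2α₂)·DIC = (0.9119 + 2×0.07762) × 2.564 = 2.74 mmol/kg

CA = 2.74 mmol/kg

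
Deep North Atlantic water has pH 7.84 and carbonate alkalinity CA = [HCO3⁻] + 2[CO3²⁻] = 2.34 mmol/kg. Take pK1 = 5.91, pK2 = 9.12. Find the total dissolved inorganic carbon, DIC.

DIC = 2.25 mmol/kg

CA = [HCO3⁻] + 2[CO3²⁻] = (α₁ + 2α₂)·DIC
At pH 7.84: [H⁺]/K1 = 10^-1.93 = 0.011749, K2/[H⁺] = 10^-1.28 = 0.052481
α₁ = 1/(1 + 0.011749 + 0.052481) = 1/1.0642 = 0.9396; α₂ = α₁·K2/[H⁺] = 0.04931
α₁ + 2α₂ = 1.0383
DIC = CA / (α₁ + 2α₂) = 2.34 / 1.0383 = 2.25 mmol/kg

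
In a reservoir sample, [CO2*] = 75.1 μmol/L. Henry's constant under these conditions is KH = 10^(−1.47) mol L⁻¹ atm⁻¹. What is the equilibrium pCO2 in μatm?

KH = 10^(−1.47) = 3.388×10^-2 mol L⁻¹ atm⁻¹
pCO2 = [CO2*]/KH = 75.1×10^-6 / 3.388×10^-2 = 2.22×10^-3 atm = 2220 μatm

pCO2 = 2220 μatm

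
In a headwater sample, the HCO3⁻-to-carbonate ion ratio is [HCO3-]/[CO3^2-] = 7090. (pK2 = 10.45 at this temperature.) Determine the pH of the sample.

pH = 6.60

From K2 = [H⁺][CO3^2-]/[HCO3-]:  pH = pK2 − log₁₀([HCO3-]/[CO3^2-])
log₁₀(7090) = +3.851
pH = 10.45 − (+3.851) = 6.60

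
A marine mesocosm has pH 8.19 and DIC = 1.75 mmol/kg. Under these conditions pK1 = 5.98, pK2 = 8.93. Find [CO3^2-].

α₂ = 1 / (1 + [H⁺]/K2 + [H⁺]²/(K1K2)) = 1 / (1 + 10^+0.74 + 10^-1.47)
   = 1 / (1 + 5.4954 + 0.033884) = 1/6.5293 = 0.1532
[CO3²⁻] = α₂ × DIC = 0.1532 × 1.75 = 0.268 mmol/kg

[CO3²⁻] = 0.268 mmol/kg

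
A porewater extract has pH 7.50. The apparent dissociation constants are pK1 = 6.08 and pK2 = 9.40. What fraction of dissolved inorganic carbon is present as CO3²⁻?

α₂ = 1 / (1 + [H⁺]/K2 + [H⁺]²/(K1K2)) = 1 / (1 + 10^+1.90 + 10^+0.48)
   = 1 / (1 + 79.433 + 3.0200) = 1/83.453 = 0.01198

α₂ = 0.0120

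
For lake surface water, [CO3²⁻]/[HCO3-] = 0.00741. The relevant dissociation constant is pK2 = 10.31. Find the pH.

From K2 = [H⁺][CO3²⁻]/[HCO3-]:  pH = pK2 + log₁₀([CO3²⁻]/[HCO3-])
log₁₀(0.00741) = -2.130
pH = 10.31 + (-2.130) = 8.18

pH = 8.18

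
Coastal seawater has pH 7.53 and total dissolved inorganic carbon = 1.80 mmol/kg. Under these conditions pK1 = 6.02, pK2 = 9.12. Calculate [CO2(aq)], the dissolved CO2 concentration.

α₀ = 1 / (1 + K1/[H⁺] + K1K2/[H⁺]²) = 1 / (1 + 10^+1.51 + 10^-0.08)
   = 1 / (1 + 32.359 + 0.83176) = 1/34.191 = 0.02925
[CO2*] = α₀ × DIC = 0.02925 × 1.80 = 0.0526 mmol/kg

[CO2*] = 0.0526 mmol/kg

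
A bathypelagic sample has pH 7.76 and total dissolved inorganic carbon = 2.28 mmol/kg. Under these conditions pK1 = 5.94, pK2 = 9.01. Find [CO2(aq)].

α₀ = 1 / (1 + K1/[H⁺] + K1K2/[H⁺]²) = 1 / (1 + 10^+1.82 + 10^+0.57)
   = 1 / (1 + 66.069 + 3.7154) = 1/70.785 = 0.01413
[CO2*] = α₀ × DIC = 0.01413 × 2.28 = 0.0322 mmol/kg

[CO2*] = 0.0322 mmol/kg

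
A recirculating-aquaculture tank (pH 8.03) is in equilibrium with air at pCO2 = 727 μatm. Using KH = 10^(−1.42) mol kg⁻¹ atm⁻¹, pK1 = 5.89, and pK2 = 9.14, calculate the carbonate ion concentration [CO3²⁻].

[CO2*] = KH · pCO2 = 10^(−1.42) × 727×10^-6 = 2.764×10^-5 mol/kg
α₀ = 1/(1 + K1/[H⁺] + K1K2/[H⁺]²) = 1/(1 + 10^+2.14 + 10^+1.03) = 0.006678
DIC = [CO2*]/α₀ = 2.764×10^-5 / 0.006678 = 4.139 mmol/kg
[CO3²⁻] = α₂·DIC; α₂ = 0.07155, so [CO3²⁻] = 0.07155 × 4.139 = 0.296 mmol/kg

[CO3²⁻] = 0.296 mmol/kg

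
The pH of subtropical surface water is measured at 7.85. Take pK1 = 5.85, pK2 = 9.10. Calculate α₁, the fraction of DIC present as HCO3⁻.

α₁ = 1 / (1 + [H⁺]/K1 + K2/[H⁺]) = 1 / (1 + 10^-2.00 + 10^-1.25)
   = 1 / (1 + 0.010000 + 0.056234) = 1/1.0662 = 0.9379

α₁ = 0.938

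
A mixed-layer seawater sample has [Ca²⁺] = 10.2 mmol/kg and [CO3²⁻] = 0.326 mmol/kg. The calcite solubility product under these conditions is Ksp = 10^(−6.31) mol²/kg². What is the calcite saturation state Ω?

Ω = 6.79

Ksp = 10^(−6.31) = 4.898×10^-7
Ω = [Ca²⁺][CO3²⁻]/Ksp = (10.2×10^-3)(0.326×10^-3) / 4.898×10^-7 = 6.79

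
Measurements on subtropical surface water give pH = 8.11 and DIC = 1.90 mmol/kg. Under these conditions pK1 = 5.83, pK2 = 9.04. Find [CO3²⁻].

α₂ = 1 / (1 + [H⁺]/K2 + [H⁺]²/(K1K2)) = 1 / (1 + 10^+0.93 + 10^-1.35)
   = 1 / (1 + 8.5114 + 0.044668) = 1/9.5560 = 0.1046
[CO3²⁻] = α₂ × DIC = 0.1046 × 1.90 = 0.199 mmol/kg

[CO3²⁻] = 0.199 mmol/kg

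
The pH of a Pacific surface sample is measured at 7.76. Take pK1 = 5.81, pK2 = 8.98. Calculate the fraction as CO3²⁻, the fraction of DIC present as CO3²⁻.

α₂ = 1 / (1 + [H⁺]/K2 + [H⁺]²/(K1K2)) = 1 / (1 + 10^+1.22 + 10^-0.73)
   = 1 / (1 + 16.596 + 0.18621) = 1/17.782 = 0.05624

α₂ = 0.0562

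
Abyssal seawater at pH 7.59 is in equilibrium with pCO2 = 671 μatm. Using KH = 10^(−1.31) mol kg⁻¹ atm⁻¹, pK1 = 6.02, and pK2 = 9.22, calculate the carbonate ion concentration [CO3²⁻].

[CO2*] = KH · pCO2 = 10^(−1.31) × 671×10^-6 = 3.286×10^-5 mol/kg
α₀ = 1/(1 + K1/[H⁺] + K1K2/[H⁺]²) = 1/(1 + 10^+1.57 + 10^-0.06) = 0.02562
DIC = [CO2*]/α₀ = 3.286×10^-5 / 0.02562 = 1.283 mmol/kg
[CO3²⁻] = α₂·DIC; α₂ = 0.02232, so [CO3²⁻] = 0.02232 × 1.283 = 0.0286 mmol/kg

[CO3²⁻] = 0.0286 mmol/kg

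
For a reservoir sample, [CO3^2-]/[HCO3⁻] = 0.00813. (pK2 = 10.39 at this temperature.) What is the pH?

From K2 = [H⁺][CO3^2-]/[HCO3⁻]:  pH = pK2 + log₁₀([CO3^2-]/[HCO3⁻])
log₁₀(0.00813) = -2.090
pH = 10.39 + (-2.090) = 8.30

pH = 8.30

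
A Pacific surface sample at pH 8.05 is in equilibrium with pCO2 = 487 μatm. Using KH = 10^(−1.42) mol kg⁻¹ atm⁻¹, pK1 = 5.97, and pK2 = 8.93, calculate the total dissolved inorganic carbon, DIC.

[CO2*] = KH · pCO2 = 10^(−1.42) × 487×10^-6 = 1.852×10^-5 mol/kg
α₀ = 1/(1 + K1/[H⁺] + K1K2/[H⁺]²) = 1/(1 + 10^+2.08 + 10^+1.20) = 0.007295
DIC = [CO2*]/α₀ = 1.852×10^-5 / 0.007295 = 2.54 mmol/kg

DIC = 2.54 mmol/kg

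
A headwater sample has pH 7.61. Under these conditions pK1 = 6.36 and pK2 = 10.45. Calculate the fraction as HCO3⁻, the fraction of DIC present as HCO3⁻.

α₁ = 1 / (1 + [H⁺]/K1 + K2/[H⁺]) = 1 / (1 + 10^-1.25 + 10^-2.84)
   = 1 / (1 + 0.056234 + 0.0014454) = 1/1.0577 = 0.9455

α₁ = 0.945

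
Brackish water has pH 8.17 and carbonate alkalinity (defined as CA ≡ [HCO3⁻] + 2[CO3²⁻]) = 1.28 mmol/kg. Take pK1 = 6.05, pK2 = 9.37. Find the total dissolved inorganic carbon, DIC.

DIC = 1.22 mmol/kg

CA = [HCO3⁻] + 2[CO3²⁻] = (α₁ + 2α₂)·DIC
At pH 8.17: [H⁺]/K1 = 10^-2.12 = 0.0075858, K2/[H⁺] = 10^-1.20 = 0.063096
α₁ = 1/(1 + 0.0075858 + 0.063096) = 1/1.0707 = 0.9340; α₂ = α₁·K2/[H⁺] = 0.05893
α₁ + 2α₂ = 1.0518
DIC = CA / (α₁ + 2α₂) = 1.28 / 1.0518 = 1.22 mmol/kg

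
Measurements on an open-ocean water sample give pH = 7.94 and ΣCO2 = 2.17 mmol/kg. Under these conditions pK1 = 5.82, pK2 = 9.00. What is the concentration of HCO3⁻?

[HCO3⁻] = 1.98 mmol/kg

α₁ = 1 / (1 + [H⁺]/K1 + K2/[H⁺]) = 1 / (1 + 10^-2.12 + 10^-1.06)
   = 1 / (1 + 0.0075858 + 0.087096) = 1/1.0947 = 0.9135
[HCO3⁻] = α₁ × DIC = 0.9135 × 2.17 = 1.98 mmol/kg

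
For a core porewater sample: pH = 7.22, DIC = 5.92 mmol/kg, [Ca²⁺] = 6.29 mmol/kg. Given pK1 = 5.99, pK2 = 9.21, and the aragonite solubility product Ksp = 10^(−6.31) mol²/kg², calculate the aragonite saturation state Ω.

Ω = 0.728

α₂ = 1 / (1 + [H⁺]/K2 + [H⁺]²/(K1K2)) = 1 / (1 + 10^+1.99 + 10^+0.76)
   = 1 / (1 + 97.724 + 5.7544) = 1/104.48 = 0.009571
[CO3²⁻] = α₂ × DIC = 0.009571 × 5.92 = 0.05666 mmol/kg
Ksp = 10^(−6.31) = 4.898×10^-7
Ω = [Ca²⁺][CO3²⁻]/Ksp = (6.29×10^-3)(5.666×10^-5) / 4.898×10^-7 = 0.728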